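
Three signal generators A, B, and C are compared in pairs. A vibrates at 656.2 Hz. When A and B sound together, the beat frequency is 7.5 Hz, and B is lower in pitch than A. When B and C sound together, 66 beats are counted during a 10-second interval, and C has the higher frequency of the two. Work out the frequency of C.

B is below A, so f_B = 656.2 − 7.5 = 648.7 Hz.
B–C: Beat frequency = 66/10 = 6.6 Hz.
C is above B, so f_C = 648.7 + 6.6 = 655.3 Hz.

655.3 Hz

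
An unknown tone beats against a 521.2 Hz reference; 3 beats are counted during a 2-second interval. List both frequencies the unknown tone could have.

Beat frequency = 3/2 = 1.5 Hz.
|f − 521.2| = 1.5, so f = 521.2 ± 1.5.

519.7 Hz or 522.7 Hz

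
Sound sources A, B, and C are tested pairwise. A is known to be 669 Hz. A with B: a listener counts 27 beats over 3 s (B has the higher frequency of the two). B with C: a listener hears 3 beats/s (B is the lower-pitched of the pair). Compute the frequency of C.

681 Hz

A–B: Beat frequency = 27/3 = 9 Hz.
B is above A, so f_B = 669 + 9 = 678 Hz.
C is above B, so f_C = 678 + 3 = 681 Hz.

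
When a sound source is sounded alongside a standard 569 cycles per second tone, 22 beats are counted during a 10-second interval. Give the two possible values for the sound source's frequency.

566.8 Hz or 571.2 Hz

Beat frequency = 22/10 = 2.2 Hz.
|f − 569| = 2.2, so f = 569 ± 2.2.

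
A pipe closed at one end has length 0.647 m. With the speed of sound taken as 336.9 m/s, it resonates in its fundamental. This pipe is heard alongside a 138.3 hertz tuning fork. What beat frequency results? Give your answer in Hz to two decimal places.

8.12 Hz

Closed pipe (odd harmonics): f_n = n·v/(4L) = 1·336.9/(4·0.647) = 130.1777 Hz.
f_beat = |130.1777 − 138.3| = 8.12 Hz.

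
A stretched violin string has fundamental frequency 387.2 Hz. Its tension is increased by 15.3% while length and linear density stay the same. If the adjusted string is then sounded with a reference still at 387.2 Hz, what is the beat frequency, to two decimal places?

For a string, f ∝ √T, so the new frequency is 387.2·√1.153 = 415.7670 Hz.
f_beat = |415.7670 − 387.2| = 28.57 Hz.

28.57 Hz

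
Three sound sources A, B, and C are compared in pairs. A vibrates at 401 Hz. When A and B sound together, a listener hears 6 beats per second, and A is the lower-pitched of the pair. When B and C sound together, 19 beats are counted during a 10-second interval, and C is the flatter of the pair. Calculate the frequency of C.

405.1 Hz

B is above A, so f_B = 401 + 6 = 407 Hz.
B–C: Beat frequency = 19/10 = 1.9 Hz.
C is below B, so f_C = 407 − 1.9 = 405.1 Hz.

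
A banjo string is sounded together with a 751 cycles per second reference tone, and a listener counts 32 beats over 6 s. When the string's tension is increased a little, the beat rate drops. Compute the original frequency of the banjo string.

Beat frequency = 32/6 = 5.3333 Hz.
|f − 751| = 5.3333, so the banjo string was at either 745.6667 Hz or 756.3333 Hz.
Higher tension means higher frequency; the adjustment raises the banjo string's frequency.
The beat rate fell, so the adjustment moved the banjo string toward 751 Hz — it must have started below the reference.

745.6667 Hz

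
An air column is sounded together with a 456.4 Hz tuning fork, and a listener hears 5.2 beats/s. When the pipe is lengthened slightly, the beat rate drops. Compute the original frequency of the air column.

|f − 456.4| = 5.2, so the air column was at either 451.2 Hz or 461.6 Hz.
A longer pipe has a lower fundamental; the adjustment lowers the air column's frequency.
The beat rate fell, so the adjustment moved the air column toward 456.4 Hz — it must have started above the reference.

461.6 Hz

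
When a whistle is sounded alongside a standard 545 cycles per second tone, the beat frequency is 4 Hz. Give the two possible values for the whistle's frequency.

541 Hz or 549 Hz

|f − 545| = 4, so f = 545 ± 4.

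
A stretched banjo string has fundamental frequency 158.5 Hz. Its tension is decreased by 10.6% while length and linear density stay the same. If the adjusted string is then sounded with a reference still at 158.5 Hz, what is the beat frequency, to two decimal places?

For a string, f ∝ √T, so the new frequency is 158.5·√0.894 = 149.8642 Hz.
f_beat = |149.8642 − 158.5| = 8.64 Hz.

8.64 Hz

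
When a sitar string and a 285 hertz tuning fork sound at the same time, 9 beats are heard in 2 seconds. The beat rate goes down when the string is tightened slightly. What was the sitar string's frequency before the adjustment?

280.5 Hz

Beat frequency = 9/2 = 4.5 Hz.
|f − 285| = 4.5, so the sitar string was at either 280.5 Hz or 289.5 Hz.
Increasing tension raises a string's frequency; the adjustment raises the sitar string's frequency.
The beat rate fell, so the adjustment moved the sitar string toward 285 Hz — it must have started below the reference.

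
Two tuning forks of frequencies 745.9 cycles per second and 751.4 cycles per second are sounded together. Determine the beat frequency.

5.5 Hz

The beat frequency equals the magnitude of the frequency difference.
|745.9 − 751.4| = 5.5 Hz.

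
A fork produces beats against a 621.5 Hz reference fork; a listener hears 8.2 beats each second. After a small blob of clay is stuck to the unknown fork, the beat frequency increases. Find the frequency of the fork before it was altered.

613.3 Hz

|f − 621.5| = 8.2, so the fork was at either 613.3 Hz or 629.7 Hz.
Adding mass to a fork lowers its frequency; the adjustment lowers the fork's frequency.
The beat rate rose, so the adjustment moved the fork further from 621.5 Hz — it was already below the reference.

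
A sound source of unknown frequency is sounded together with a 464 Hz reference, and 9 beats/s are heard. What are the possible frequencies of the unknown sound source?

455 Hz or 473 Hz

|f − 464| = 9, so f = 464 ± 9.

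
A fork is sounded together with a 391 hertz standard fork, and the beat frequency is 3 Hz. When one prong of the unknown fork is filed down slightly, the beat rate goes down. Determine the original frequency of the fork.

388 Hz

|f − 391| = 3, so the fork was at either 388 Hz or 394 Hz.
Filing a prong removes mass and raises the fork's frequency; the adjustment raises the fork's frequency.
The beat rate fell, so the adjustment moved the fork toward 391 Hz — it must have started below the reference.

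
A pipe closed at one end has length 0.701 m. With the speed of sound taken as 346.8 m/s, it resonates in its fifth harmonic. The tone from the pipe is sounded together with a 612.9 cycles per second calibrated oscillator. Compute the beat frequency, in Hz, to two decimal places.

Closed pipe (odd harmonics): f_n = n·v/(4L) = 5·346.8/(4·0.701) = 618.4023 Hz.
f_beat = |618.4023 − 612.9| = 5.50 Hz.

5.50 Hz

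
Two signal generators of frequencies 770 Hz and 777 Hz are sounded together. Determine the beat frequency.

The beat frequency equals the magnitude of the frequency difference.
|770 − 777| = 7 Hz.

7 Hz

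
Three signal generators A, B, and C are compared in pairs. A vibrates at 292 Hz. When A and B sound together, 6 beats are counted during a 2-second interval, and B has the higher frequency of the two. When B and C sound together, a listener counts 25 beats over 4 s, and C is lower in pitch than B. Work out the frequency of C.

A–B: Beat frequency = 6/2 = 3 Hz.
B is above A, so f_B = 292 + 3 = 295 Hz.
B–C: Beat frequency = 25/4 = 6.25 Hz.
C is below B, so f_C = 295 − 6.25 = 288.75 Hz.

288.75 Hz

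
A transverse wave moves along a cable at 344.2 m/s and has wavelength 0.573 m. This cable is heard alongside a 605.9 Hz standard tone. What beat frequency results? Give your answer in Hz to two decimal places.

5.20 Hz

Source frequency f = v/λ = 344.2/0.573 = 600.6981 Hz.
f_beat = |600.6981 − 605.9| = 5.20 Hz.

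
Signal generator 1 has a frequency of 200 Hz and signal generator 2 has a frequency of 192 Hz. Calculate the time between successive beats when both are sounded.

f_beat = |200 − 192| = 8 Hz.
Beat period T = 1 / f_beat = 1 / 8 s.

0.125 s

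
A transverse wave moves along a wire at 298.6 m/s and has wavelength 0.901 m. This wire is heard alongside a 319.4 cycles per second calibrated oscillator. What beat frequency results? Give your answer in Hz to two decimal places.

Source frequency f = v/λ = 298.6/0.901 = 331.4095 Hz.
f_beat = |331.4095 − 319.4| = 12.01 Hz.

12.01 Hz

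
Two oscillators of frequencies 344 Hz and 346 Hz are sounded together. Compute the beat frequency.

f_beat = |f₁ − f₂|.
|344 − 346| = 2 Hz.

2 Hz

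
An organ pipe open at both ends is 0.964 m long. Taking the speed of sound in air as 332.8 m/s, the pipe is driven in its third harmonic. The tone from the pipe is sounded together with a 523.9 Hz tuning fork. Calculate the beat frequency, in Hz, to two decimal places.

Open pipe: f_n = n·v/(2L) = 3·332.8/(2·0.964) = 517.8423 Hz.
f_beat = |517.8423 − 523.9| = 6.06 Hz.

6.06 Hz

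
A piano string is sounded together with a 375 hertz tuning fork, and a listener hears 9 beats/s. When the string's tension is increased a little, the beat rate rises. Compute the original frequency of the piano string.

384 Hz

|f − 375| = 9, so the piano string was at either 366 Hz or 384 Hz.
Higher tension means higher frequency; the adjustment raises the piano string's frequency.
The beat rate rose, so the adjustment moved the piano string further from 375 Hz — it was already above the reference.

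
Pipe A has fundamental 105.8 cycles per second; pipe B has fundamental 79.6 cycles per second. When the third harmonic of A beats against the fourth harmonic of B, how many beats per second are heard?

1.0 Hz

Third harmonic of the first: 3·105.8 = 317.4 Hz.
Fourth harmonic of the second: 4·79.6 = 318.4 Hz.
f_beat = |317.4 − 318.4| = 1.0 Hz.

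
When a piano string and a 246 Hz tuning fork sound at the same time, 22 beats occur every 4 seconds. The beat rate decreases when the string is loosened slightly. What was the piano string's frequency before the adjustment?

251.5 Hz

Beat frequency = 22/4 = 5.5 Hz.
|f − 246| = 5.5, so the piano string was at either 240.5 Hz or 251.5 Hz.
Reducing tension lowers a string's frequency; the adjustment lowers the piano string's frequency.
The beat rate fell, so the adjustment moved the piano string toward 246 Hz — it must have started above the reference.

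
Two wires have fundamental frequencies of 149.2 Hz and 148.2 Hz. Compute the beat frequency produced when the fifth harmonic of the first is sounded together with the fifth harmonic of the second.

5.0 Hz

Fifth harmonic of the first: 5·149.2 = 746.0 Hz.
Fifth harmonic of the second: 5·148.2 = 741.0 Hz.
f_beat = |746.0 − 741.0| = 5.0 Hz.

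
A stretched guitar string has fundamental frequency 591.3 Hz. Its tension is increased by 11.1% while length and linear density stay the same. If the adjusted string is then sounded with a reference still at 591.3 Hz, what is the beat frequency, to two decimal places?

31.95 Hz

For a string, f ∝ √T, so the new frequency is 591.3·√1.111 = 623.2538 Hz.
f_beat = |623.2538 − 591.3| = 31.95 Hz.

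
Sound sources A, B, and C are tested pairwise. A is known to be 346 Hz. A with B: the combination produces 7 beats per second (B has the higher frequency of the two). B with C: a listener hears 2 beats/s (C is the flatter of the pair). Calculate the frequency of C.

B is above A, so f_B = 346 + 7 = 353 Hz.
C is below B, so f_C = 353 − 2 = 351 Hz.

351 Hz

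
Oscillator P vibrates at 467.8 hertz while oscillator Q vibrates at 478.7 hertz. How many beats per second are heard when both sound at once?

Beats arise from superposition of two nearby frequencies; the beat rate is |f₁ − f₂|.
|467.8 − 478.7| = 10.9 Hz.

10.9 Hz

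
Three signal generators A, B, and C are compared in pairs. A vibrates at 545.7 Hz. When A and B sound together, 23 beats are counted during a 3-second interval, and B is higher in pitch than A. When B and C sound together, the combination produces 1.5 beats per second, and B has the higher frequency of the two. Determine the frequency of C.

551.8667 Hz

A–B: Beat frequency = 23/3 = 7.6667 Hz.
B is above A, so f_B = 545.7 + 7.6667 = 553.3667 Hz.
C is below B, so f_C = 553.3667 − 1.5 = 551.8667 Hz.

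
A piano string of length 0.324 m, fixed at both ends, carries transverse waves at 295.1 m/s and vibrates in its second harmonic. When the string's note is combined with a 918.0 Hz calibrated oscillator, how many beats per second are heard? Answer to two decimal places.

For a string fixed at both ends, f_n = n·v/(2L) = 2·295.1/(2·0.324) = 910.8025 Hz.
f_beat = |910.8025 − 918.0| = 7.20 Hz.

7.20 Hz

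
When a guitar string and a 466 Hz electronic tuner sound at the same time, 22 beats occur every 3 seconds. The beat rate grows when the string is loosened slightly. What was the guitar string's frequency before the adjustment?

458.6667 Hz

Beat frequency = 22/3 = 7.3333 Hz.
|f − 466| = 7.3333, so the guitar string was at either 458.6667 Hz or 473.3333 Hz.
Reducing tension lowers a string's frequency; the adjustment lowers the guitar string's frequency.
The beat rate rose, so the adjustment moved the guitar string further from 466 Hz — it was already below the reference.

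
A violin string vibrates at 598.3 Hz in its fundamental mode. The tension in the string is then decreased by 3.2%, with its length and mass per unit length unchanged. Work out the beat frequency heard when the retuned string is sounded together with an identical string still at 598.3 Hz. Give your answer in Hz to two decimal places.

For a string, f ∝ √T, so the new frequency is 598.3·√0.968 = 588.6494 Hz.
f_beat = |588.6494 − 598.3| = 9.65 Hz.

9.65 Hz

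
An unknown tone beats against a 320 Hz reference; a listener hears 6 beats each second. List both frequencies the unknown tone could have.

314 Hz or 326 Hz

|f − 320| = 6, so f = 320 ± 6.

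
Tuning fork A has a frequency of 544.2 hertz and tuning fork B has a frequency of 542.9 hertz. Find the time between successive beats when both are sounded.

f_beat = |544.2 − 542.9| = 1.3 Hz.
Beat period T = 1 / f_beat = 1 / 1.3 s.

0.769 s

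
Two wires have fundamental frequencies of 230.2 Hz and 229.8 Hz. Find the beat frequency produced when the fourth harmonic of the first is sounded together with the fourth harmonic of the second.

Fourth harmonic of the first: 4·230.2 = 920.8 Hz.
Fourth harmonic of the second: 4·229.8 = 919.2 Hz.
f_beat = |920.8 − 919.2| = 1.6 Hz.

1.6 Hz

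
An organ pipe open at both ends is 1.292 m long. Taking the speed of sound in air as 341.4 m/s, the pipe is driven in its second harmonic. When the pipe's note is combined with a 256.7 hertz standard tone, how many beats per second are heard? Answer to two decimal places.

7.54 Hz

Open pipe: f_n = n·v/(2L) = 2·341.4/(2·1.292) = 264.2415 Hz.
f_beat = |264.2415 − 256.7| = 7.54 Hz.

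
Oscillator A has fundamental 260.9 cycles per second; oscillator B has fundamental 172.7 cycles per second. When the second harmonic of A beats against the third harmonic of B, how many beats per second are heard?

3.7 Hz

Second harmonic of the first: 2·260.9 = 521.8 Hz.
Third harmonic of the second: 3·172.7 = 518.1 Hz.
f_beat = |521.8 − 518.1| = 3.7 Hz.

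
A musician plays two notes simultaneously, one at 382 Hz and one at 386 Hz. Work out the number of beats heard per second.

The beat frequency equals the magnitude of the frequency difference.
|382 − 386| = 4 Hz.

4 Hz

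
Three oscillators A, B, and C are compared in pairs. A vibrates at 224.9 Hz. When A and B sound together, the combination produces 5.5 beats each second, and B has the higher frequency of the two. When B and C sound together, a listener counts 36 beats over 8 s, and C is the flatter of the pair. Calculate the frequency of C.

225.9 Hz

B is above A, so f_B = 224.9 + 5.5 = 230.4 Hz.
B–C: Beat frequency = 36/8 = 4.5 Hz.
C is below B, so f_C = 230.4 − 4.5 = 225.9 Hz.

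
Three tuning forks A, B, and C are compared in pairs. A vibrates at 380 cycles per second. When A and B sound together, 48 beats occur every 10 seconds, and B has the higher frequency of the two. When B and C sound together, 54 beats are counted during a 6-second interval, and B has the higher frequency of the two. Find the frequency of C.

A–B: Beat frequency = 48/10 = 4.8 Hz.
B is above A, so f_B = 380 + 4.8 = 384.8 Hz.
B–C: Beat frequency = 54/6 = 9 Hz.
C is below B, so f_C = 384.8 − 9 = 375.8 Hz.

375.8 Hz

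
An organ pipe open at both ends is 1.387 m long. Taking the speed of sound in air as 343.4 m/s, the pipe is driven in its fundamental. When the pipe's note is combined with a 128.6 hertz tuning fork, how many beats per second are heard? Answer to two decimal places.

Open pipe: f_n = n·v/(2L) = 1·343.4/(2·1.387) = 123.7924 Hz.
f_beat = |123.7924 − 128.6| = 4.81 Hz.

4.81 Hz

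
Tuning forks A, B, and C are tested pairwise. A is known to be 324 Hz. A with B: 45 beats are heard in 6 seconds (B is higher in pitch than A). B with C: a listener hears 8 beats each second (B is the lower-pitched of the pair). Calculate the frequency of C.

A–B: Beat frequency = 45/6 = 7.5 Hz.
B is above A, so f_B = 324 + 7.5 = 331.5 Hz.
C is above B, so f_C = 331.5 + 8 = 339.5 Hz.

339.5 Hz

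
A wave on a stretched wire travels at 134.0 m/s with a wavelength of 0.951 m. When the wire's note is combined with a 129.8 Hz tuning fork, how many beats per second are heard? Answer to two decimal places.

11.10 Hz

Source frequency f = v/λ = 134.0/0.951 = 140.9043 Hz.
f_beat = |140.9043 − 129.8| = 11.10 Hz.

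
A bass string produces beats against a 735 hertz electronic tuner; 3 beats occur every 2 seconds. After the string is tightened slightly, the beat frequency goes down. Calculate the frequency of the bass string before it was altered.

Beat frequency = 3/2 = 1.5 Hz.
|f − 735| = 1.5, so the bass string was at either 733.5 Hz or 736.5 Hz.
Increasing tension raises a string's frequency; the adjustment raises the bass string's frequency.
The beat rate fell, so the adjustment moved the bass string toward 735 Hz — it must have started below the reference.

733.5 Hz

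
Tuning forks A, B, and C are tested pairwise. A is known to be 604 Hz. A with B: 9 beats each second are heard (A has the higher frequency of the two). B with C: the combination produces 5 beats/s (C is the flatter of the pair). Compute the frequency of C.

B is below A, so f_B = 604 − 9 = 595 Hz.
C is below B, so f_C = 595 − 5 = 590 Hz.

590 Hz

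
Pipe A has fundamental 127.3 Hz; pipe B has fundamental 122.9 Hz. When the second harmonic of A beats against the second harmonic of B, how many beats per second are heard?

Second harmonic of the first: 2·127.3 = 254.6 Hz.
Second harmonic of the second: 2·122.9 = 245.8 Hz.
f_beat = |254.6 − 245.8| = 8.8 Hz.

8.8 Hz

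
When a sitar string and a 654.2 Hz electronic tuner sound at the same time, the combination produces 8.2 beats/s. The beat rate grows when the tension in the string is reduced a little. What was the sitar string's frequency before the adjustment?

646 Hz

|f − 654.2| = 8.2, so the sitar string was at either 646 Hz or 662.4 Hz.
Lower tension means lower frequency; the adjustment lowers the sitar string's frequency.
The beat rate rose, so the adjustment moved the sitar string further from 654.2 Hz — it was already below the reference.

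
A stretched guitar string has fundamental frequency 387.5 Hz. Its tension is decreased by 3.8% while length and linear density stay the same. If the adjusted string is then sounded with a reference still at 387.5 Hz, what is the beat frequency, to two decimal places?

For a string, f ∝ √T, so the new frequency is 387.5·√0.962 = 380.0662 Hz.
f_beat = |380.0662 − 387.5| = 7.43 Hz.

7.43 Hz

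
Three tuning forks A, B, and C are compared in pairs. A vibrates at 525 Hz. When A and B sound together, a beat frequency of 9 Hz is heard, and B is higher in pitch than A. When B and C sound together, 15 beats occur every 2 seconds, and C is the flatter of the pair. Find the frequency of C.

B is above A, so f_B = 525 + 9 = 534 Hz.
B–C: Beat frequency = 15/2 = 7.5 Hz.
C is below B, so f_C = 534 − 7.5 = 526.5 Hz.

526.5 Hz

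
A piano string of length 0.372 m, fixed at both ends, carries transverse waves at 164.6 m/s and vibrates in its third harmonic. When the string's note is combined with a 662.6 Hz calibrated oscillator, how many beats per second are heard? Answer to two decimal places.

For a string fixed at both ends, f_n = n·v/(2L) = 3·164.6/(2·0.372) = 663.7097 Hz.
f_beat = |663.7097 − 662.6| = 1.11 Hz.

1.11 Hz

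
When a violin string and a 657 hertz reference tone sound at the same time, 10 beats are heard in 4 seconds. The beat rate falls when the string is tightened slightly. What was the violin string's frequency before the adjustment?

Beat frequency = 10/4 = 2.5 Hz.
|f − 657| = 2.5, so the violin string was at either 654.5 Hz or 659.5 Hz.
Increasing tension raises a string's frequency; the adjustment raises the violin string's frequency.
The beat rate fell, so the adjustment moved the violin string toward 657 Hz — it must have started below the reference.

654.5 Hz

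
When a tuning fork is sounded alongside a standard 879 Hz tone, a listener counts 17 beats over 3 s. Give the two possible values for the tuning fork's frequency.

873.3333 Hz or 884.6667 Hz

Beat frequency = 17/3 = 5.6667 Hz.
|f − 879| = 5.6667, so f = 879 ± 5.6667.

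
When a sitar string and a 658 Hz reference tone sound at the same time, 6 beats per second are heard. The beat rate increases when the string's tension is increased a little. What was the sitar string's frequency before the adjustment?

|f − 658| = 6, so the sitar string was at either 652 Hz or 664 Hz.
Higher tension means higher frequency; the adjustment raises the sitar string's frequency.
The beat rate rose, so the adjustment moved the sitar string further from 658 Hz — it was already above the reference.

664 Hz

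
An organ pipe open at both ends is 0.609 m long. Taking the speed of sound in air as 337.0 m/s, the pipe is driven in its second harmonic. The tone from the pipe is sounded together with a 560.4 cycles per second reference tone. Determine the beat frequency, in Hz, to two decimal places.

7.03 Hz

Open pipe: f_n = n·v/(2L) = 2·337.0/(2·0.609) = 553.3662 Hz.
f_beat = |553.3662 − 560.4| = 7.03 Hz.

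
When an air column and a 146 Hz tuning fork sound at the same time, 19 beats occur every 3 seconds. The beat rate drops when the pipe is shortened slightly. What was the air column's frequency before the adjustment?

139.6667 Hz

Beat frequency = 19/3 = 6.3333 Hz.
|f − 146| = 6.3333, so the air column was at either 139.6667 Hz or 152.3333 Hz.
A shorter pipe has a higher fundamental; the adjustment raises the air column's frequency.
The beat rate fell, so the adjustment moved the air column toward 146 Hz — it must have started below the reference.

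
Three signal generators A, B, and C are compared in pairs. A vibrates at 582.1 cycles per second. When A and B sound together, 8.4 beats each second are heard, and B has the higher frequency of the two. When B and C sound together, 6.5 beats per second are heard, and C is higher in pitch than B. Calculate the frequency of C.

597 Hz

B is above A, so f_B = 582.1 + 8.4 = 590.5 Hz.
C is above B, so f_C = 590.5 + 6.5 = 597 Hz.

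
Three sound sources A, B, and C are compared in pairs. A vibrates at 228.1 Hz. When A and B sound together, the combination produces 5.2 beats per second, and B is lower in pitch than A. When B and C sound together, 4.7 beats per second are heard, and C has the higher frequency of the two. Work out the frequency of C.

B is below A, so f_B = 228.1 − 5.2 = 222.9 Hz.
C is above B, so f_C = 222.9 + 4.7 = 227.6 Hz.

227.6 Hz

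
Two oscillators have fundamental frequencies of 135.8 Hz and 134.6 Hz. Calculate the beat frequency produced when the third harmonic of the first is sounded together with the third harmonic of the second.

3.6 Hz

Third harmonic of the first: 3·135.8 = 407.4 Hz.
Third harmonic of the second: 3·134.6 = 403.8 Hz.
f_beat = |407.4 − 403.8| = 3.6 Hz.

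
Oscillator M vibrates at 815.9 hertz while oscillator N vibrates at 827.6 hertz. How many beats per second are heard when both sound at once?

11.7 Hz

The beat frequency equals the magnitude of the frequency difference.
|815.9 − 827.6| = 11.7 Hz.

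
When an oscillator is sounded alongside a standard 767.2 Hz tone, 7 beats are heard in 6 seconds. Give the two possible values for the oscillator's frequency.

Beat frequency = 7/6 = 1.1667 Hz.
|f − 767.2| = 1.1667, so f = 767.2 ± 1.1667.

766.0333 Hz or 768.3667 Hz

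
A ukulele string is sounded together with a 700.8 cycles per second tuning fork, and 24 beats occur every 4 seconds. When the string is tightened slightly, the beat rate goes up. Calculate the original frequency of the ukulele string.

706.8 Hz

Beat frequency = 24/4 = 6 Hz.
|f − 700.8| = 6, so the ukulele string was at either 694.8 Hz or 706.8 Hz.
Increasing tension raises a string's frequency; the adjustment raises the ukulele string's frequency.
The beat rate rose, so the adjustment moved the ukulele string further from 700.8 Hz — it was already above the reference.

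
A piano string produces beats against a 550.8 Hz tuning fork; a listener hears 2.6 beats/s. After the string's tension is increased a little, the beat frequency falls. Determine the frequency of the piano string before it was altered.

|f − 550.8| = 2.6, so the piano string was at either 548.2 Hz or 553.4 Hz.
Higher tension means higher frequency; the adjustment raises the piano string's frequency.
The beat rate fell, so the adjustment moved the piano string toward 550.8 Hz — it must have started below the reference.

548.2 Hz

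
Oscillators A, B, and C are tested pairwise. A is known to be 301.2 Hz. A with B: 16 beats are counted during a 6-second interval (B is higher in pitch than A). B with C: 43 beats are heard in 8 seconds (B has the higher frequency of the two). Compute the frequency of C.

298.4917 Hz

A–B: Beat frequency = 16/6 = 2.6667 Hz.
B is above A, so f_B = 301.2 + 2.6667 = 303.8667 Hz.
B–C: Beat frequency = 43/8 = 5.375 Hz.
C is below B, so f_C = 303.8667 − 5.375 = 298.4917 Hz.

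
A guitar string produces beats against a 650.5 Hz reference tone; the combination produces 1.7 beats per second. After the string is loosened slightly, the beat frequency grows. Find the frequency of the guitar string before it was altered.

|f − 650.5| = 1.7, so the guitar string was at either 648.8 Hz or 652.2 Hz.
Reducing tension lowers a string's frequency; the adjustment lowers the guitar string's frequency.
The beat rate rose, so the adjustment moved the guitar string further from 650.5 Hz — it was already below the reference.

648.8 Hz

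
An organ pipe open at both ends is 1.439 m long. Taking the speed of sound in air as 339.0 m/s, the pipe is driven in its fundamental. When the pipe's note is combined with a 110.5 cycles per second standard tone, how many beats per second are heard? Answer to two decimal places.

7.29 Hz

Open pipe: f_n = n·v/(2L) = 1·339.0/(2·1.439) = 117.7901 Hz.
f_beat = |117.7901 − 110.5| = 7.29 Hz.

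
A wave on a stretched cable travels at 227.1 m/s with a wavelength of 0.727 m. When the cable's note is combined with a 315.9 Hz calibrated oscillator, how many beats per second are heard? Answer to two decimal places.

3.52 Hz

Source frequency f = v/λ = 227.1/0.727 = 312.3796 Hz.
f_beat = |312.3796 − 315.9| = 3.52 Hz.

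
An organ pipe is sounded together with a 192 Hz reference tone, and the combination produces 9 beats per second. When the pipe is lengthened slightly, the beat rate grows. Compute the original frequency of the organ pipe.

|f − 192| = 9, so the organ pipe was at either 183 Hz or 201 Hz.
A longer pipe has a lower fundamental; the adjustment lowers the organ pipe's frequency.
The beat rate rose, so the adjustment moved the organ pipe further from 192 Hz — it was already below the reference.

183 Hz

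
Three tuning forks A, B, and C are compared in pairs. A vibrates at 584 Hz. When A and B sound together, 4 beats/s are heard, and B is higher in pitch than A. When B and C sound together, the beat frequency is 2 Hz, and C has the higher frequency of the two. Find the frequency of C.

590 Hz

B is above A, so f_B = 584 + 4 = 588 Hz.
C is above B, so f_C = 588 + 2 = 590 Hz.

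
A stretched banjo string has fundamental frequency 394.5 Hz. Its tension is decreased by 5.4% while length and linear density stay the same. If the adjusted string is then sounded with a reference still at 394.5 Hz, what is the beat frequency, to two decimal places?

For a string, f ∝ √T, so the new frequency is 394.5·√0.946 = 383.7007 Hz.
f_beat = |383.7007 − 394.5| = 10.80 Hz.

10.80 Hz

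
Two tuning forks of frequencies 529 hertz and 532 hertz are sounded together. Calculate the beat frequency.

f_beat = |f₁ − f₂|.
|529 − 532| = 3 Hz.

3 Hz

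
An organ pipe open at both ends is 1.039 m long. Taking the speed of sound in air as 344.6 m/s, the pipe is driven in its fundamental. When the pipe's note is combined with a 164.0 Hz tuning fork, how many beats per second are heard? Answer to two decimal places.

1.83 Hz

Open pipe: f_n = n·v/(2L) = 1·344.6/(2·1.039) = 165.8325 Hz.
f_beat = |165.8325 − 164.0| = 1.83 Hz.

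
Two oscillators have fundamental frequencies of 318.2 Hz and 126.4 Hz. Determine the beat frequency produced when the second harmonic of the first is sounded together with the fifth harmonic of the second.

4.4 Hz

Second harmonic of the first: 2·318.2 = 636.4 Hz.
Fifth harmonic of the second: 5·126.4 = 632.0 Hz.
f_beat = |636.4 − 632.0| = 4.4 Hz.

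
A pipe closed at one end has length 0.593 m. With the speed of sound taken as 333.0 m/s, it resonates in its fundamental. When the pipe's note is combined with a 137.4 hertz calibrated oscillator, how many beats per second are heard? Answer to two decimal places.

2.99 Hz

Closed pipe (odd harmonics): f_n = n·v/(4L) = 1·333.0/(4·0.593) = 140.3879 Hz.
f_beat = |140.3879 − 137.4| = 2.99 Hz.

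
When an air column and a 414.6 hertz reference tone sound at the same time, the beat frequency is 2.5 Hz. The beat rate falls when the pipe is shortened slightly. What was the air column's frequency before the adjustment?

412.1 Hz

|f − 414.6| = 2.5, so the air column was at either 412.1 Hz or 417.1 Hz.
A shorter pipe has a higher fundamental; the adjustment raises the air column's frequency.
The beat rate fell, so the adjustment moved the air column toward 414.6 Hz — it must have started below the reference.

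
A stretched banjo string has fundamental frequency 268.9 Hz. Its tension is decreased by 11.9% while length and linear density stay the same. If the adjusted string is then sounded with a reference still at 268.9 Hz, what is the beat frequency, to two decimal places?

For a string, f ∝ √T, so the new frequency is 268.9·√0.881 = 252.3938 Hz.
f_beat = |252.3938 − 268.9| = 16.51 Hz.

16.51 Hz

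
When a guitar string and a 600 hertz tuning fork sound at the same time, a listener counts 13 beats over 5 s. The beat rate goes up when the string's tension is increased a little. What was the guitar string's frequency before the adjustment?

602.6 Hz

Beat frequency = 13/5 = 2.6 Hz.
|f − 600| = 2.6, so the guitar string was at either 597.4 Hz or 602.6 Hz.
Higher tension means higher frequency; the adjustment raises the guitar string's frequency.
The beat rate rose, so the adjustment moved the guitar string further from 600 Hz — it was already above the reference.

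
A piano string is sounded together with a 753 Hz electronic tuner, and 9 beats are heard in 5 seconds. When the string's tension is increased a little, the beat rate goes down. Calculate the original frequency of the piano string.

751.2 Hz

Beat frequency = 9/5 = 1.8 Hz.
|f − 753| = 1.8, so the piano string was at either 751.2 Hz or 754.8 Hz.
Higher tension means higher frequency; the adjustment raises the piano string's frequency.
The beat rate fell, so the adjustment moved the piano string toward 753 Hz — it must have started below the reference.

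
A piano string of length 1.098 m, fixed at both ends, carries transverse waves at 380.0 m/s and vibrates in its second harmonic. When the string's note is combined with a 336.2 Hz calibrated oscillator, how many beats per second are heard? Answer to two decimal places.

9.88 Hz

For a string fixed at both ends, f_n = n·v/(2L) = 2·380.0/(2·1.098) = 346.0838 Hz.
f_beat = |346.0838 − 336.2| = 9.88 Hz.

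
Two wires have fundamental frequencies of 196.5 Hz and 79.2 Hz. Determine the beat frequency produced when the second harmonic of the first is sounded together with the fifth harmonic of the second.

Second harmonic of the first: 2·196.5 = 393.0 Hz.
Fifth harmonic of the second: 5·79.2 = 396.0 Hz.
f_beat = |393.0 − 396.0| = 3.0 Hz.

3.0 Hz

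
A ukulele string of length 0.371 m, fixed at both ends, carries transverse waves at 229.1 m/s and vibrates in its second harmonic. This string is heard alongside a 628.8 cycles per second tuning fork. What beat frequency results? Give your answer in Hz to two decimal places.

11.28 Hz

For a string fixed at both ends, f_n = n·v/(2L) = 2·229.1/(2·0.371) = 617.5202 Hz.
f_beat = |617.5202 − 628.8| = 11.28 Hz.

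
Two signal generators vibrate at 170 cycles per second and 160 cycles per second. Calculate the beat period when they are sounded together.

0.100 s

f_beat = |170 − 160| = 10 Hz.
Beat period T = 1 / f_beat = 1 / 10 s.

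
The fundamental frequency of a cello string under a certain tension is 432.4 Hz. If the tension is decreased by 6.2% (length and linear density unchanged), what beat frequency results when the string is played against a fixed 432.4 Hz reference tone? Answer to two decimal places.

For a string, f ∝ √T, so the new frequency is 432.4·√0.938 = 418.7811 Hz.
f_beat = |418.7811 − 432.4| = 13.62 Hz.

13.62 Hz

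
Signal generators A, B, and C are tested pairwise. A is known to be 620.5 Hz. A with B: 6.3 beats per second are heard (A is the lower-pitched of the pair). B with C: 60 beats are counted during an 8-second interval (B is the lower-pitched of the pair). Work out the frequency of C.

634.3 Hz

B is above A, so f_B = 620.5 + 6.3 = 626.8 Hz.
B–C: Beat frequency = 60/8 = 7.5 Hz.
C is above B, so f_C = 626.8 + 7.5 = 634.3 Hz.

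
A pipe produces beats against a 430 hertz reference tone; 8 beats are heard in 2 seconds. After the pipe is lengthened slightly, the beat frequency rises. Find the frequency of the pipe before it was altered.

Beat frequency = 8/2 = 4 Hz.
|f − 430| = 4, so the pipe was at either 426 Hz or 434 Hz.
A longer pipe has a lower fundamental; the adjustment lowers the pipe's frequency.
The beat rate rose, so the adjustment moved the pipe further from 430 Hz — it was already below the reference.

426 Hz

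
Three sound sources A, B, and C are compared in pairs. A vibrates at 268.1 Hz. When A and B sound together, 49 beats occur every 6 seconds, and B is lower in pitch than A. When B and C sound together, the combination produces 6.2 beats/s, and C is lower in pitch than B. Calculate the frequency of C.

253.7333 Hz

A–B: Beat frequency = 49/6 = 8.1667 Hz.
B is below A, so f_B = 268.1 − 8.1667 = 259.9333 Hz.
C is below B, so f_C = 259.9333 − 6.2 = 253.7333 Hz.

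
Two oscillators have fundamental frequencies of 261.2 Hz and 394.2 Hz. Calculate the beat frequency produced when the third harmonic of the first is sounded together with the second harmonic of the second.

4.8 Hz

Third harmonic of the first: 3·261.2 = 783.6 Hz.
Second harmonic of the second: 2·394.2 = 788.4 Hz.
f_beat = |783.6 − 788.4| = 4.8 Hz.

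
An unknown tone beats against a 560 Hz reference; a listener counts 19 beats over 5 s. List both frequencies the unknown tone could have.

Beat frequency = 19/5 = 3.8 Hz.
|f − 560| = 3.8, so f = 560 ± 3.8.

556.2 Hz or 563.8 Hz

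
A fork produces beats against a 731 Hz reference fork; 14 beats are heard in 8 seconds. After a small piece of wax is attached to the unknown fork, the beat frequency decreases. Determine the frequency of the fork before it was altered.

732.75 Hz

Beat frequency = 14/8 = 1.75 Hz.
|f − 731| = 1.75, so the fork was at either 729.25 Hz or 732.75 Hz.
Loading a fork with wax lowers its frequency; the adjustment lowers the fork's frequency.
The beat rate fell, so the adjustment moved the fork toward 731 Hz — it must have started above the reference.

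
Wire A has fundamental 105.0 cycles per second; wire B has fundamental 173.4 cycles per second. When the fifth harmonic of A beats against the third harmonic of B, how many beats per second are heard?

4.8 Hz

Fifth harmonic of the first: 5·105.0 = 525.0 Hz.
Third harmonic of the second: 3·173.4 = 520.2 Hz.
f_beat = |525.0 − 520.2| = 4.8 Hz.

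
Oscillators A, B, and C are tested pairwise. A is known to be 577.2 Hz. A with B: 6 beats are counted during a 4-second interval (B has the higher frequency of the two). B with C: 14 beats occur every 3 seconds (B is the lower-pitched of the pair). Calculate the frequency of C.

583.3667 Hz

A–B: Beat frequency = 6/4 = 1.5 Hz.
B is above A, so f_B = 577.2 + 1.5 = 578.7 Hz.
B–C: Beat frequency = 14/3 = 4.6667 Hz.
C is above B, so f_C = 578.7 + 4.6667 = 583.3667 Hz.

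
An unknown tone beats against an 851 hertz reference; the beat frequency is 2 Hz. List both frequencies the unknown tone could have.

849 Hz or 853 Hz

|f − 851| = 2, so f = 851 ± 2.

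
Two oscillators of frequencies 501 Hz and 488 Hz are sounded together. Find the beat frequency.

13 Hz

f_beat = |f₁ − f₂|.
|501 − 488| = 13 Hz.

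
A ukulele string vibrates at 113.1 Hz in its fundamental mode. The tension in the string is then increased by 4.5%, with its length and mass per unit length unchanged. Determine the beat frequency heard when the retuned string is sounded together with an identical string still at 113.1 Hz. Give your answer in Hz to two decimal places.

2.52 Hz

For a string, f ∝ √T, so the new frequency is 113.1·√1.045 = 115.6167 Hz.
f_beat = |115.6167 − 113.1| = 2.52 Hz.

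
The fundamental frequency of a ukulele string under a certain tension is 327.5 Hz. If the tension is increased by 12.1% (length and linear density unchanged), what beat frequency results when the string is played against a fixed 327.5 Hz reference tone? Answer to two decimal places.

For a string, f ∝ √T, so the new frequency is 327.5·√1.121 = 346.7481 Hz.
f_beat = |346.7481 − 327.5| = 19.25 Hz.

19.25 Hz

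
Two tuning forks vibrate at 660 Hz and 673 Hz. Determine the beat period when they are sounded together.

0.077 s

f_beat = |660 − 673| = 13 Hz.
Beat period T = 1 / f_beat = 1 / 13 s.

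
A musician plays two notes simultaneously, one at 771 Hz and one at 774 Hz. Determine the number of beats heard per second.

The beat frequency equals the magnitude of the frequency difference.
|771 − 774| = 3 Hz.

3 Hz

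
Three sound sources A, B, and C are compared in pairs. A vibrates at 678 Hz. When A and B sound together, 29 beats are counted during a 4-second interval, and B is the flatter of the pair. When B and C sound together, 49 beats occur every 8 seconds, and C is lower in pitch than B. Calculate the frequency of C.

664.625 Hz

A–B: Beat frequency = 29/4 = 7.25 Hz.
B is below A, so f_B = 678 − 7.25 = 670.75 Hz.
B–C: Beat frequency = 49/8 = 6.125 Hz.
C is below B, so f_C = 670.75 − 6.125 = 664.625 Hz.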